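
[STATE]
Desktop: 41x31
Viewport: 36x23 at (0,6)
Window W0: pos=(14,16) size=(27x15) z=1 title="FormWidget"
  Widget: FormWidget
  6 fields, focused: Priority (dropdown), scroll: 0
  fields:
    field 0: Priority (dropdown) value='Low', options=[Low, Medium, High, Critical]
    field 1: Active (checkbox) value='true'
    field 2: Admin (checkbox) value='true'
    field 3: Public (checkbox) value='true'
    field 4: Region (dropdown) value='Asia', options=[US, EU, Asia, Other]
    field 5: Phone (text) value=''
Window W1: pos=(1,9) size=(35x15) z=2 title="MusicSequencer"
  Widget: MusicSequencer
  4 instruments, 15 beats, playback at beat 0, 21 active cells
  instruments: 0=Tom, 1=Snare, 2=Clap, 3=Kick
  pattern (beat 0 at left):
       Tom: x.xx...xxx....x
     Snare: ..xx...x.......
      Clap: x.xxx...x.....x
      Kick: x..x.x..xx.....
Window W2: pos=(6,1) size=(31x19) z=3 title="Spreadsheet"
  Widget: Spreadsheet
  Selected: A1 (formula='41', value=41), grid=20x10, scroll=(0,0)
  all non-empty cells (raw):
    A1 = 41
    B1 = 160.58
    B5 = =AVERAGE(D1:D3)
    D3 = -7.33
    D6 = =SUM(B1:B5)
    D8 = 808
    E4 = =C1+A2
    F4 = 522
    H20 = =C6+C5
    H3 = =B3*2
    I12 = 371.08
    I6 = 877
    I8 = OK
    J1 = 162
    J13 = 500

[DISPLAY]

      ┃-----------------------------
      ┃  1     [41]  160.58       0 
      ┃  2        0       0       0 
 ┏━━━━┃  3        0       0       0 
 ┃ Mus┃  4        0       0       0 
 ┠────┃  5        0   -2.44       0 
 ┃    ┃  6        0       0       0 
 ┃   T┃  7        0       0       0 
 ┃ Sna┃  8        0       0       0 
 ┃  Cl┃  9        0       0       0 
 ┃  Ki┃ 10        0       0       0 
 ┃    ┃ 11        0       0       0 
 ┃    ┃ 12        0       0       0 
 ┃    ┗━━━━━━━━━━━━━━━━━━━━━━━━━━━━━
 ┃                                 ┃
 ┃                                 ┃
 ┃                                 ┃
 ┗━━━━━━━━━━━━━━━━━━━━━━━━━━━━━━━━━┛
              ┃  Phone:      [      
              ┃                     
              ┃                     
              ┃                     
              ┃                     


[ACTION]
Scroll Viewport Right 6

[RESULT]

 ┃-----------------------------┃    
 ┃  1     [41]  160.58       0 ┃    
 ┃  2        0       0       0 ┃    
━┃  3        0       0       0 ┃    
s┃  4        0       0       0 ┃    
─┃  5        0   -2.44       0 ┃    
 ┃  6        0       0       0 ┃    
T┃  7        0       0       0 ┃    
a┃  8        0       0       0 ┃    
l┃  9        0       0       0 ┃    
i┃ 10        0       0       0 ┃━━━┓
 ┃ 11        0       0       0 ┃   ┃
 ┃ 12        0       0       0 ┃───┨
 ┗━━━━━━━━━━━━━━━━━━━━━━━━━━━━━┛ ▼]┃
                              ┃    ┃
                              ┃    ┃
                              ┃    ┃
━━━━━━━━━━━━━━━━━━━━━━━━━━━━━━┛  ▼]┃
         ┃  Phone:      [         ]┃
         ┃                         ┃
         ┃                         ┃
         ┃                         ┃
         ┃                         ┃


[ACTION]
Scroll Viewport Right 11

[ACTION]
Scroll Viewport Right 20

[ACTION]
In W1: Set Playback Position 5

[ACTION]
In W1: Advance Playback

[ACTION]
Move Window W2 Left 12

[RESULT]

-------------------------┃          
    [41]  160.58       0 ┃          
       0       0       0 ┃          
       0       0       0 ┃━━━━┓     
       0       0       0 ┃    ┃     
       0   -2.44       0 ┃────┨     
       0       0       0 ┃    ┃     
       0       0       0 ┃    ┃     
       0       0       0 ┃    ┃     
       0       0       0 ┃    ┃     
       0       0       0 ┃    ┃━━━━┓
       0       0       0 ┃    ┃    ┃
       0       0       0 ┃    ┃────┨
━━━━━━━━━━━━━━━━━━━━━━━━━┛    ┃  ▼]┃
                              ┃    ┃
                              ┃    ┃
                              ┃    ┃
━━━━━━━━━━━━━━━━━━━━━━━━━━━━━━┛  ▼]┃
         ┃  Phone:      [         ]┃
         ┃                         ┃
         ┃                         ┃
         ┃                         ┃
         ┃                         ┃


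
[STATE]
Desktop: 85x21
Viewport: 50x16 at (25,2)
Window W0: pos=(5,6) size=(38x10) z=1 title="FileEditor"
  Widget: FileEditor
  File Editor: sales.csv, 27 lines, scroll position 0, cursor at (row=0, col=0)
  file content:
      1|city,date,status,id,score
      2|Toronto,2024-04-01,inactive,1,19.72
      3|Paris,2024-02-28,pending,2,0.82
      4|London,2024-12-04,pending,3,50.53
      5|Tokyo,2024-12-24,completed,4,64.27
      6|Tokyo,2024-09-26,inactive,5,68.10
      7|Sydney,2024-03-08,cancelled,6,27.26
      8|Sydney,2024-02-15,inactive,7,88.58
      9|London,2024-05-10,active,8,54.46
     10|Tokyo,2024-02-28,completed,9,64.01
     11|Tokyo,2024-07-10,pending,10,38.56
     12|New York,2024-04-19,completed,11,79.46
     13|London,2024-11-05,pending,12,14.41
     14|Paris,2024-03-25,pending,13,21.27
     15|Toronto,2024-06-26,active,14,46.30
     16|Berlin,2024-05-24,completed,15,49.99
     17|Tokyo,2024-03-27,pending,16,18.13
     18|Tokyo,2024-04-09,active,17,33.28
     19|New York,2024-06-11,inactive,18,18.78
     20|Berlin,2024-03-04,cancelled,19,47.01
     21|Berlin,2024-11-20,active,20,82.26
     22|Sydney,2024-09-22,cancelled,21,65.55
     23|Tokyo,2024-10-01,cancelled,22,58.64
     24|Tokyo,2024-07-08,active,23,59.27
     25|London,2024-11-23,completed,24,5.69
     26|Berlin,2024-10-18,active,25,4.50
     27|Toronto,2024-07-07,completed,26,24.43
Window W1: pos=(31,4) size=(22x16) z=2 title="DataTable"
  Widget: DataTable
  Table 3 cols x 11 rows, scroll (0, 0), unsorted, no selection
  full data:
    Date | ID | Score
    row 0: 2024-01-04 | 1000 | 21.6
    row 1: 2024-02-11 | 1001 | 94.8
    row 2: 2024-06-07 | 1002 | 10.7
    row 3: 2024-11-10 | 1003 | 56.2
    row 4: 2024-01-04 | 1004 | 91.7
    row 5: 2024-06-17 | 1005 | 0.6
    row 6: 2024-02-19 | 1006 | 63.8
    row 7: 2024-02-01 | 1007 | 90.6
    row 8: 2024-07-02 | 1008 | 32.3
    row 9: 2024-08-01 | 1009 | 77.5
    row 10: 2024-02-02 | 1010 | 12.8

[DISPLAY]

                                                  
                                                  
      ┏━━━━━━━━━━━━━━━━━━━━┓                      
      ┃ DataTable          ┃                      
━━━━━━┠────────────────────┨                      
      ┃Date      │ID  │Scor┃                      
──────┃──────────┼────┼────┃                      
,score┃2024-01-04│1000│21.6┃                      
inacti┃2024-02-11│1001│94.8┃                      
nding,┃2024-06-07│1002│10.7┃                      
ending┃2024-11-10│1003│56.2┃                      
mplete┃2024-01-04│1004│91.7┃                      
active┃2024-06-17│1005│0.6 ┃                      
━━━━━━┃2024-02-19│1006│63.8┃                      
      ┃2024-02-01│1007│90.6┃                      
      ┃2024-07-02│1008│32.3┃                      


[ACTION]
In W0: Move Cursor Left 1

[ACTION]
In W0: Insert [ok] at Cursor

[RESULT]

                                                  
                                                  
      ┏━━━━━━━━━━━━━━━━━━━━┓                      
      ┃ DataTable          ┃                      
━━━━━━┠────────────────────┨                      
      ┃Date      │ID  │Scor┃                      
──────┃──────────┼────┼────┃                      
id,sco┃2024-01-04│1000│21.6┃                      
inacti┃2024-02-11│1001│94.8┃                      
nding,┃2024-06-07│1002│10.7┃                      
ending┃2024-11-10│1003│56.2┃                      
mplete┃2024-01-04│1004│91.7┃                      
active┃2024-06-17│1005│0.6 ┃                      
━━━━━━┃2024-02-19│1006│63.8┃                      
      ┃2024-02-01│1007│90.6┃                      
      ┃2024-07-02│1008│32.3┃                      


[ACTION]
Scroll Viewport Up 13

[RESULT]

                                                  
                                                  
                                                  
                                                  
      ┏━━━━━━━━━━━━━━━━━━━━┓                      
      ┃ DataTable          ┃                      
━━━━━━┠────────────────────┨                      
      ┃Date      │ID  │Scor┃                      
──────┃──────────┼────┼────┃                      
id,sco┃2024-01-04│1000│21.6┃                      
inacti┃2024-02-11│1001│94.8┃                      
nding,┃2024-06-07│1002│10.7┃                      
ending┃2024-11-10│1003│56.2┃                      
mplete┃2024-01-04│1004│91.7┃                      
active┃2024-06-17│1005│0.6 ┃                      
━━━━━━┃2024-02-19│1006│63.8┃                      


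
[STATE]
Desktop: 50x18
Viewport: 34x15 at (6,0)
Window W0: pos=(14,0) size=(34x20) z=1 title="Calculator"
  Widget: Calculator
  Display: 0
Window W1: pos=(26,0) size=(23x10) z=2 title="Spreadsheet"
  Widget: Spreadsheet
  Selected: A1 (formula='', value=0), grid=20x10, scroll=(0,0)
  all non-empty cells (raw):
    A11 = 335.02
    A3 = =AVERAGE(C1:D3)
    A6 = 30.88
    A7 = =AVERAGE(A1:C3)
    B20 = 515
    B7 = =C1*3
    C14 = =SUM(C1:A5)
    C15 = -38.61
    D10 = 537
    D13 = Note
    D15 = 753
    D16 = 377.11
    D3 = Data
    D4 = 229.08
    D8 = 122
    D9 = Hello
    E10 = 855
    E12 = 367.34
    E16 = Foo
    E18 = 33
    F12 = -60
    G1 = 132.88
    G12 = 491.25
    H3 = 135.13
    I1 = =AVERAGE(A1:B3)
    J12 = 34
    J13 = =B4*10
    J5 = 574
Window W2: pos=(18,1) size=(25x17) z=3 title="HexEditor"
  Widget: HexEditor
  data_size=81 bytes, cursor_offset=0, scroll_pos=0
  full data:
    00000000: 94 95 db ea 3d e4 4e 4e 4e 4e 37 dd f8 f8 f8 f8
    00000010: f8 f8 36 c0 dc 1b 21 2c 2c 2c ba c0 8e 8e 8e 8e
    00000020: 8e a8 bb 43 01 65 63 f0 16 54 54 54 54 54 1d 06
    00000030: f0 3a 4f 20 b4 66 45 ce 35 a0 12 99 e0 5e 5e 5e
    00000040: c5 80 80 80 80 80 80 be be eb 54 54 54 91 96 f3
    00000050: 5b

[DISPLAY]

        ┏━━━━━━━━━━━┏━━━━━━━━━━━━━
        ┃ Ca┏━━━━━━━━━━━━━━━━━━━━━
        ┠───┃ HexEditor           
        ┃   ┠─────────────────────
        ┃┌──┃00000000  94 95 db ea
        ┃│ 7┃00000010  f8 f8 36 c0
        ┃├──┃00000020  8e a8 bb 43
        ┃│ 4┃00000030  f0 3a 4f 20
        ┃├──┃00000040  c5 80 80 80
        ┃│ 1┃00000050  5b         
        ┃├──┃                     
        ┃│ 0┃                     
        ┃├──┃                     
        ┃│ C┃                     
        ┃└──┃                     


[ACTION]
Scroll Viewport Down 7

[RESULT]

        ┃   ┠─────────────────────
        ┃┌──┃00000000  94 95 db ea
        ┃│ 7┃00000010  f8 f8 36 c0
        ┃├──┃00000020  8e a8 bb 43
        ┃│ 4┃00000030  f0 3a 4f 20
        ┃├──┃00000040  c5 80 80 80
        ┃│ 1┃00000050  5b         
        ┃├──┃                     
        ┃│ 0┃                     
        ┃├──┃                     
        ┃│ C┃                     
        ┃└──┃                     
        ┃   ┃                     
        ┃   ┃                     
        ┃   ┗━━━━━━━━━━━━━━━━━━━━━


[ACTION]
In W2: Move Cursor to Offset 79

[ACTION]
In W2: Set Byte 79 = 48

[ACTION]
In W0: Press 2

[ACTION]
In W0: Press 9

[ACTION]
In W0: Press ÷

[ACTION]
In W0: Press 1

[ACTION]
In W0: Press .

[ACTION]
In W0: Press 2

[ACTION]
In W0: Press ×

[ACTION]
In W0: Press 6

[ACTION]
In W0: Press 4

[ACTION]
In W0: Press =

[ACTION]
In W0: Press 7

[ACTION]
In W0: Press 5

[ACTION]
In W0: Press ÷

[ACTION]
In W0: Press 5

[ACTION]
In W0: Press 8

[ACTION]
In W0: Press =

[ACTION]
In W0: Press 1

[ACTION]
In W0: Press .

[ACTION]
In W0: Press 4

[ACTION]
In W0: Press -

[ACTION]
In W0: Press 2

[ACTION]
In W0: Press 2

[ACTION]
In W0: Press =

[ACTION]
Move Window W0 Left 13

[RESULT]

            ┠─────────────────────
┬───┬───┬───┃00000000  94 95 db ea
│ 8 │ 9 │ ÷ ┃00000010  f8 f8 36 c0
┼───┼───┼───┃00000020  8e a8 bb 43
│ 5 │ 6 │ × ┃00000030  f0 3a 4f 20
┼───┼───┼───┃00000040  c5 80 80 80
│ 2 │ 3 │ - ┃00000050  5b         
┼───┼───┼───┃                     
│ . │ = │ + ┃                     
┼───┼───┼───┃                     
│ MC│ MR│ M+┃                     
┴───┴───┴───┃                     
            ┃                     
            ┃                     
            ┗━━━━━━━━━━━━━━━━━━━━━


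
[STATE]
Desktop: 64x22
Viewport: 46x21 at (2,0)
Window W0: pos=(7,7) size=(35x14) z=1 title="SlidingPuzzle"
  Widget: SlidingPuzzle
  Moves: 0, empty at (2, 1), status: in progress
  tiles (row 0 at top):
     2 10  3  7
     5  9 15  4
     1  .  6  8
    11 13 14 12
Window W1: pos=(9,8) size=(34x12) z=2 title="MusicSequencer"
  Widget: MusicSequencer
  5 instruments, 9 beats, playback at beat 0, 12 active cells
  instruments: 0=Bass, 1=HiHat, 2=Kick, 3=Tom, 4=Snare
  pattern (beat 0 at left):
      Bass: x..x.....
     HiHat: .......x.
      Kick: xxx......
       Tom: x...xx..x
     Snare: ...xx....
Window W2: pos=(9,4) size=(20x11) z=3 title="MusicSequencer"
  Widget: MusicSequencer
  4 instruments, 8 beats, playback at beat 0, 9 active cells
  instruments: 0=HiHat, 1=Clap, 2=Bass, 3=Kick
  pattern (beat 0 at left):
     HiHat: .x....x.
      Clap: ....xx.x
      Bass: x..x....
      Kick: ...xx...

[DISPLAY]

                                              
                                              
                                              
                                              
       ┏━━━━━━━━━━━━━━━━━━┓                   
       ┃ MusicSequencer   ┃                   
       ┠──────────────────┨                   
     ┏━┃      ▼1234567    ┃━━━━━━━━━━━━┓      
     ┃ ┃ HiHat·█····█·    ┃━━━━━━━━━━━━━┓     
     ┠─┃  Clap····██·█    ┃             ┃     
     ┃┌┃  Bass█··█····    ┃─────────────┨     
     ┃│┃  Kick···██···    ┃             ┃     
     ┃├┃                  ┃             ┃     
     ┃│┃                  ┃             ┃     
     ┃├┗━━━━━━━━━━━━━━━━━━┛             ┃     
     ┃│┃   Tom█···██··█                 ┃     
     ┃├┃ Snare···██····                 ┃     
     ┃│┃                                ┃     
     ┃└┃                                ┃     
     ┃M┗━━━━━━━━━━━━━━━━━━━━━━━━━━━━━━━━┛     
     ┗━━━━━━━━━━━━━━━━━━━━━━━━━━━━━━━━━┛      


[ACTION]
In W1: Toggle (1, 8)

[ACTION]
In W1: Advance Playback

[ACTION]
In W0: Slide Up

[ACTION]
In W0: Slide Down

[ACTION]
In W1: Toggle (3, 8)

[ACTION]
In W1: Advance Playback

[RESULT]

                                              
                                              
                                              
                                              
       ┏━━━━━━━━━━━━━━━━━━┓                   
       ┃ MusicSequencer   ┃                   
       ┠──────────────────┨                   
     ┏━┃      ▼1234567    ┃━━━━━━━━━━━━┓      
     ┃ ┃ HiHat·█····█·    ┃━━━━━━━━━━━━━┓     
     ┠─┃  Clap····██·█    ┃             ┃     
     ┃┌┃  Bass█··█····    ┃─────────────┨     
     ┃│┃  Kick···██···    ┃             ┃     
     ┃├┃                  ┃             ┃     
     ┃│┃                  ┃             ┃     
     ┃├┗━━━━━━━━━━━━━━━━━━┛             ┃     
     ┃│┃   Tom█···██···                 ┃     
     ┃├┃ Snare···██····                 ┃     
     ┃│┃                                ┃     
     ┃└┃                                ┃     
     ┃M┗━━━━━━━━━━━━━━━━━━━━━━━━━━━━━━━━┛     
     ┗━━━━━━━━━━━━━━━━━━━━━━━━━━━━━━━━━┛      


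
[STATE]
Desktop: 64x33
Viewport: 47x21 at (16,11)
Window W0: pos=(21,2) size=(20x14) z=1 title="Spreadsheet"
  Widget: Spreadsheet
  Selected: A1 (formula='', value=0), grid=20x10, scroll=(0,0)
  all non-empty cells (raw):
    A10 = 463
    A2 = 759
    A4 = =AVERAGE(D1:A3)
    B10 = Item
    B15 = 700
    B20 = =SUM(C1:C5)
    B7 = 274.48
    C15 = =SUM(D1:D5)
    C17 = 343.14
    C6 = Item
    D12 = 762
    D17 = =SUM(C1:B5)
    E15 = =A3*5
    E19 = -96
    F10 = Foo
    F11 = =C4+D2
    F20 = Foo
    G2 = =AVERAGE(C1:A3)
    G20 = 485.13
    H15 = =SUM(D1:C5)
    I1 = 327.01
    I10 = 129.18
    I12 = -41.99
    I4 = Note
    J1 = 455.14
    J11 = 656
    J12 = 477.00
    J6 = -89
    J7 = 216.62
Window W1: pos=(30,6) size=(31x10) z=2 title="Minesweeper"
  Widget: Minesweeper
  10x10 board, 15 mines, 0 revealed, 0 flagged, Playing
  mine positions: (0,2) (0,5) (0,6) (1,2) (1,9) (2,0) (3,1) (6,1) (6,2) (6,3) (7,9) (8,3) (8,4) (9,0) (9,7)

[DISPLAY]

     ┃  4    6┃■■■■■■■■■■                   ┃  
     ┃  5     ┃■■■■■■■■■■                   ┃  
     ┃  6     ┃■■■■■■■■■■                   ┃  
     ┃  7     ┃■■■■■■■■■■                   ┃  
     ┗━━━━━━━━┗━━━━━━━━━━━━━━━━━━━━━━━━━━━━━┛  
                                               
                                               
                                               
                                               
                                               
                                               
                                               
                                               
                                               
                                               
                                               
                                               
                                               
                                               
                                               
                                               


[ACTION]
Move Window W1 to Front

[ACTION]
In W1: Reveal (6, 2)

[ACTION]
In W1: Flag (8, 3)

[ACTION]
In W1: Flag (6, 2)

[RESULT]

     ┃  4    6┃✹■■■■■■■■■                   ┃  
     ┃  5     ┃■✹■■■■■■■■                   ┃  
     ┃  6     ┃■■■■■■■■■■                   ┃  
     ┃  7     ┃■■■■■■■■■■                   ┃  
     ┗━━━━━━━━┗━━━━━━━━━━━━━━━━━━━━━━━━━━━━━┛  
                                               
                                               
                                               
                                               
                                               
                                               
                                               
                                               
                                               
                                               
                                               
                                               
                                               
                                               
                                               
                                               


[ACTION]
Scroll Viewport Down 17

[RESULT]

     ┃  5     ┃■✹■■■■■■■■                   ┃  
     ┃  6     ┃■■■■■■■■■■                   ┃  
     ┃  7     ┃■■■■■■■■■■                   ┃  
     ┗━━━━━━━━┗━━━━━━━━━━━━━━━━━━━━━━━━━━━━━┛  
                                               
                                               
                                               
                                               
                                               
                                               
                                               
                                               
                                               
                                               
                                               
                                               
                                               
                                               
                                               
                                               
                                               


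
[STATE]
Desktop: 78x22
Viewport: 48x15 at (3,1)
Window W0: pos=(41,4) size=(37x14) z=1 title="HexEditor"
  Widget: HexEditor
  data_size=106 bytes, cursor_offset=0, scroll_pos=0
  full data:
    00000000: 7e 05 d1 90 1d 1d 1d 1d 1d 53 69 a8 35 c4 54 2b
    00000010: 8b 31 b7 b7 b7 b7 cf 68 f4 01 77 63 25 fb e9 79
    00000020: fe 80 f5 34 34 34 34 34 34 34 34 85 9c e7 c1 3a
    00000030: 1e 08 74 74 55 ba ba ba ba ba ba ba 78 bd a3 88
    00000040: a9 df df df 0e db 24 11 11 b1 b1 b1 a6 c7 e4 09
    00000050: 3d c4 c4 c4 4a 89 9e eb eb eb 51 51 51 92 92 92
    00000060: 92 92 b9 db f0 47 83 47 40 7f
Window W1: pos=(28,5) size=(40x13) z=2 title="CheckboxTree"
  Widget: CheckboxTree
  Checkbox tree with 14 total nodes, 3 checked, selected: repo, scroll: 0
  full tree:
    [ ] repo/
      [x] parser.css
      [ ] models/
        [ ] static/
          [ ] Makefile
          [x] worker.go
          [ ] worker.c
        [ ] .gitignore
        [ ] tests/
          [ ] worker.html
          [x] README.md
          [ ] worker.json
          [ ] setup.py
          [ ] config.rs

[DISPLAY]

                                                
                                                
                                                
                                      ┏━━━━━━━━━
                         ┏━━━━━━━━━━━━━━━━━━━━━━
                         ┃ CheckboxTree         
                         ┠──────────────────────
                         ┃>[-] repo/            
                         ┃   [x] parser.css     
                         ┃   [-] models/        
                         ┃     [-] static/      
                         ┃       [ ] Makefile   
                         ┃       [x] worker.go  
                         ┃       [ ] worker.c   
                         ┃     [ ] .gitignore   


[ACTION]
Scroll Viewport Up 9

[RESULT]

                                                
                                                
                                                
                                                
                                      ┏━━━━━━━━━
                         ┏━━━━━━━━━━━━━━━━━━━━━━
                         ┃ CheckboxTree         
                         ┠──────────────────────
                         ┃>[-] repo/            
                         ┃   [x] parser.css     
                         ┃   [-] models/        
                         ┃     [-] static/      
                         ┃       [ ] Makefile   
                         ┃       [x] worker.go  
                         ┃       [ ] worker.c   


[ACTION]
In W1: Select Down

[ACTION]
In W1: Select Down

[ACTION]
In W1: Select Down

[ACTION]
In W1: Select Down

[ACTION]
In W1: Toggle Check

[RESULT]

                                                
                                                
                                                
                                                
                                      ┏━━━━━━━━━
                         ┏━━━━━━━━━━━━━━━━━━━━━━
                         ┃ CheckboxTree         
                         ┠──────────────────────
                         ┃ [-] repo/            
                         ┃   [x] parser.css     
                         ┃   [-] models/        
                         ┃     [-] static/      
                         ┃>      [x] Makefile   
                         ┃       [x] worker.go  
                         ┃       [ ] worker.c   


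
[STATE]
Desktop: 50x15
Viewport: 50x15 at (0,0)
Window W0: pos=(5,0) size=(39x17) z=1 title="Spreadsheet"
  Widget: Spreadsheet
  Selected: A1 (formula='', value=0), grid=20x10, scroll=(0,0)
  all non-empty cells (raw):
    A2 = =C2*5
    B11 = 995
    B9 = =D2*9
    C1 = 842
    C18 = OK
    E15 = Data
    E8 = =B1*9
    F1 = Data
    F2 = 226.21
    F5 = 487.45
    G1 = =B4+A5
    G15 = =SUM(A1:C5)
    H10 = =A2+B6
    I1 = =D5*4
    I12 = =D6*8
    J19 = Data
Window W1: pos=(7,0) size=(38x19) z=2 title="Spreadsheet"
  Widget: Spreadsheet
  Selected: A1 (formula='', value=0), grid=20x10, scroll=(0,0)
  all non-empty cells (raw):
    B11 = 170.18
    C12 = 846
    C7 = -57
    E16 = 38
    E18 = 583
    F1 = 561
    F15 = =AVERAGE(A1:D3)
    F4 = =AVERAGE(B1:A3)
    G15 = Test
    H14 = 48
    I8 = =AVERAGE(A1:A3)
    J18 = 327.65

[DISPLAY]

     ┏━┏━━━━━━━━━━━━━━━━━━━━━━━━━━━━━━━━━━━━┓     
     ┃ ┃ Spreadsheet                        ┃     
     ┠─┠────────────────────────────────────┨     
     ┃A┃A1:                                 ┃     
     ┃ ┃       A       B       C       D    ┃     
     ┃-┃------------------------------------┃     
     ┃ ┃  1      [0]       0       0       0┃     
     ┃ ┃  2        0       0       0       0┃     
     ┃ ┃  3        0       0       0       0┃     
     ┃ ┃  4        0       0       0       0┃     
     ┃ ┃  5        0       0       0       0┃     
     ┃ ┃  6        0       0       0       0┃     
     ┃ ┃  7        0       0     -57       0┃     
     ┃ ┃  8        0       0       0       0┃     
     ┃ ┃  9        0       0       0       0┃     


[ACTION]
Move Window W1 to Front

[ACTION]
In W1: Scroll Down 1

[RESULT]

     ┏━┏━━━━━━━━━━━━━━━━━━━━━━━━━━━━━━━━━━━━┓     
     ┃ ┃ Spreadsheet                        ┃     
     ┠─┠────────────────────────────────────┨     
     ┃A┃A1:                                 ┃     
     ┃ ┃       A       B       C       D    ┃     
     ┃-┃------------------------------------┃     
     ┃ ┃  2        0       0       0       0┃     
     ┃ ┃  3        0       0       0       0┃     
     ┃ ┃  4        0       0       0       0┃     
     ┃ ┃  5        0       0       0       0┃     
     ┃ ┃  6        0       0       0       0┃     
     ┃ ┃  7        0       0     -57       0┃     
     ┃ ┃  8        0       0       0       0┃     
     ┃ ┃  9        0       0       0       0┃     
     ┃ ┃ 10        0       0       0       0┃     


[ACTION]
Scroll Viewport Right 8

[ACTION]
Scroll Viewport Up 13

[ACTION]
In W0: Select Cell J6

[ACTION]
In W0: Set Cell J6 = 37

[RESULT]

     ┏━┏━━━━━━━━━━━━━━━━━━━━━━━━━━━━━━━━━━━━┓     
     ┃ ┃ Spreadsheet                        ┃     
     ┠─┠────────────────────────────────────┨     
     ┃J┃A1:                                 ┃     
     ┃ ┃       A       B       C       D    ┃     
     ┃-┃------------------------------------┃     
     ┃ ┃  2        0       0       0       0┃     
     ┃ ┃  3        0       0       0       0┃     
     ┃ ┃  4        0       0       0       0┃     
     ┃ ┃  5        0       0       0       0┃     
     ┃ ┃  6        0       0       0       0┃     
     ┃ ┃  7        0       0     -57       0┃     
     ┃ ┃  8        0       0       0       0┃     
     ┃ ┃  9        0       0       0       0┃     
     ┃ ┃ 10        0       0       0       0┃     


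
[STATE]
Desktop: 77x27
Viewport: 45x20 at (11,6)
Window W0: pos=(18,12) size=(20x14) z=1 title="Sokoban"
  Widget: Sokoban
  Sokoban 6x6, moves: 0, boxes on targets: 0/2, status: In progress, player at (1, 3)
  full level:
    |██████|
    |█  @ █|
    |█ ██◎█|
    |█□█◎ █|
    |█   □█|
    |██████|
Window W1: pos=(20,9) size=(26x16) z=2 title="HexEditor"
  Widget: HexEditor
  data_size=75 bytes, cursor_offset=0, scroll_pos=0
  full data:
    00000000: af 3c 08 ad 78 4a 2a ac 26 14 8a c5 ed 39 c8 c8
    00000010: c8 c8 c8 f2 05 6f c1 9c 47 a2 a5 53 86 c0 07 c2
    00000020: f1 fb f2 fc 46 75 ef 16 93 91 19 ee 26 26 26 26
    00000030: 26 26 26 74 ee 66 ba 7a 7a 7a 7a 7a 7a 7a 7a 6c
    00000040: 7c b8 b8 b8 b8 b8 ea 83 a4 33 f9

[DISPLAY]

                                             
                                             
                                             
         ┏━━━━━━━━━━━━━━━━━━━━━━━━┓          
         ┃ HexEditor              ┃          
         ┠────────────────────────┨          
       ┏━┃00000000  AF 3c 08 ad 78┃          
       ┃ ┃00000010  c8 c8 c8 f2 05┃          
       ┠─┃00000020  f1 fb f2 fc 46┃          
       ┃█┃00000030  26 26 26 74 ee┃          
       ┃█┃00000040  7c b8 b8 b8 b8┃          
       ┃█┃                        ┃          
       ┃█┃                        ┃          
       ┃█┃                        ┃          
       ┃█┃                        ┃          
       ┃M┃                        ┃          
       ┃ ┃                        ┃          
       ┃ ┃                        ┃          
       ┃ ┗━━━━━━━━━━━━━━━━━━━━━━━━┛          
       ┗━━━━━━━━━━━━━━━━━━┛                  


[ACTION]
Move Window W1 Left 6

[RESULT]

                                             
                                             
                                             
   ┏━━━━━━━━━━━━━━━━━━━━━━━━┓                
   ┃ HexEditor              ┃                
   ┠────────────────────────┨                
   ┃00000000  AF 3c 08 ad 78┃                
   ┃00000010  c8 c8 c8 f2 05┃                
   ┃00000020  f1 fb f2 fc 46┃                
   ┃00000030  26 26 26 74 ee┃                
   ┃00000040  7c b8 b8 b8 b8┃                
   ┃                        ┃                
   ┃                        ┃                
   ┃                        ┃                
   ┃                        ┃                
   ┃                        ┃                
   ┃                        ┃                
   ┃                        ┃                
   ┗━━━━━━━━━━━━━━━━━━━━━━━━┛                
       ┗━━━━━━━━━━━━━━━━━━┛                  


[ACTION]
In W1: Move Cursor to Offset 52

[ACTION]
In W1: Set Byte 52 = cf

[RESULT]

                                             
                                             
                                             
   ┏━━━━━━━━━━━━━━━━━━━━━━━━┓                
   ┃ HexEditor              ┃                
   ┠────────────────────────┨                
   ┃00000000  af 3c 08 ad 78┃                
   ┃00000010  c8 c8 c8 f2 05┃                
   ┃00000020  f1 fb f2 fc 46┃                
   ┃00000030  26 26 26 74 CF┃                
   ┃00000040  7c b8 b8 b8 b8┃                
   ┃                        ┃                
   ┃                        ┃                
   ┃                        ┃                
   ┃                        ┃                
   ┃                        ┃                
   ┃                        ┃                
   ┃                        ┃                
   ┗━━━━━━━━━━━━━━━━━━━━━━━━┛                
       ┗━━━━━━━━━━━━━━━━━━┛                  


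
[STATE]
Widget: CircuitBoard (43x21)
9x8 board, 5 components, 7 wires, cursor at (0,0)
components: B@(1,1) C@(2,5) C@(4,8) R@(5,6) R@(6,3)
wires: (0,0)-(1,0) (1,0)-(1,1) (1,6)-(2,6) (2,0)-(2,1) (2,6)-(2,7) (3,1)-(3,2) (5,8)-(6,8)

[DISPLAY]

   0 1 2 3 4 5 6 7 8                       
0  [.]                                     
    │                                      
1   · ─ B                   ·              
                            │              
2   · ─ ·               C   · ─ ·          
                                           
3       · ─ ·                              
                                           
4                                   C      
                                           
5                           R       ·      
                                    │      
6               R                   ·      
                                           
7                                          
Cursor: (0,0)                              
                                           
                                           
                                           
                                           


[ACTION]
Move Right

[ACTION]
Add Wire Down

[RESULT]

   0 1 2 3 4 5 6 7 8                       
0   ·  [.]                                 
    │   │                                  
1   · ─ B                   ·              
                            │              
2   · ─ ·               C   · ─ ·          
                                           
3       · ─ ·                              
                                           
4                                   C      
                                           
5                           R       ·      
                                    │      
6               R                   ·      
                                           
7                                          
Cursor: (0,1)                              
                                           
                                           
                                           
                                           


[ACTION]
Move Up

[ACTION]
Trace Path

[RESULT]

   0 1 2 3 4 5 6 7 8                       
0   ·  [.]                                 
    │   │                                  
1   · ─ B                   ·              
                            │              
2   · ─ ·               C   · ─ ·          
                                           
3       · ─ ·                              
                                           
4                                   C      
                                           
5                           R       ·      
                                    │      
6               R                   ·      
                                           
7                                          
Cursor: (0,1)  Trace: B (1 nodes)          
                                           
                                           
                                           
                                           


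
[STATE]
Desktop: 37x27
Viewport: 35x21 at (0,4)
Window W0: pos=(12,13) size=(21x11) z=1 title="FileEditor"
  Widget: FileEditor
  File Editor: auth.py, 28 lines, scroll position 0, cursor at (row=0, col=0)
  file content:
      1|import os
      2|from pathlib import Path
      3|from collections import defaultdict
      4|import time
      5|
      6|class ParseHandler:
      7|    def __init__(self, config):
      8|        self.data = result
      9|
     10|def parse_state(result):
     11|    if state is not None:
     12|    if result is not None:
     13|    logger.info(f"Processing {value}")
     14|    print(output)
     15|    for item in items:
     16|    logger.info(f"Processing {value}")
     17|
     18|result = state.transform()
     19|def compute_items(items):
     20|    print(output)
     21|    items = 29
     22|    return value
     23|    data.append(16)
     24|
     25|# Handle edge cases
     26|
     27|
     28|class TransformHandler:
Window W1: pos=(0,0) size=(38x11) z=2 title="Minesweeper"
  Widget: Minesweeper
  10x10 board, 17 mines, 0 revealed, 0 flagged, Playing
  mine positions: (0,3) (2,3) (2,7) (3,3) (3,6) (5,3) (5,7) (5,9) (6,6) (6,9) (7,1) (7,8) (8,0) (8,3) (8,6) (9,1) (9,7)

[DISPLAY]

┃■■■■■■■■■■                        
┃■■■■■■■■■■                        
┃■■■■■■■■■■                        
┃■■■■■■■■■■                        
┃■■■■■■■■■■                        
┃■■■■■■■■■■                        
┗━━━━━━━━━━━━━━━━━━━━━━━━━━━━━━━━━━
                                   
                                   
            ┏━━━━━━━━━━━━━━━━━━━┓  
            ┃ FileEditor        ┃  
            ┠───────────────────┨  
            ┃█mport os         ▲┃  
            ┃from pathlib impor█┃  
            ┃from collections i░┃  
            ┃import time       ░┃  
            ┃                  ░┃  
            ┃class ParseHandler░┃  
            ┃    def __init__(s▼┃  
            ┗━━━━━━━━━━━━━━━━━━━┛  
                                   


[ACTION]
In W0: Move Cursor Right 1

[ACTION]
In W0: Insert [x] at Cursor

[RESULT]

┃■■■■■■■■■■                        
┃■■■■■■■■■■                        
┃■■■■■■■■■■                        
┃■■■■■■■■■■                        
┃■■■■■■■■■■                        
┃■■■■■■■■■■                        
┗━━━━━━━━━━━━━━━━━━━━━━━━━━━━━━━━━━
                                   
                                   
            ┏━━━━━━━━━━━━━━━━━━━┓  
            ┃ FileEditor        ┃  
            ┠───────────────────┨  
            ┃ix█port os        ▲┃  
            ┃from pathlib impor█┃  
            ┃from collections i░┃  
            ┃import time       ░┃  
            ┃                  ░┃  
            ┃class ParseHandler░┃  
            ┃    def __init__(s▼┃  
            ┗━━━━━━━━━━━━━━━━━━━┛  
                                   


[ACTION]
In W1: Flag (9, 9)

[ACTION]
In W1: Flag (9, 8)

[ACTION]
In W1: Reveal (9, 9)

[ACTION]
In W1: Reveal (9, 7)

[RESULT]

┃■■■■■■■■■■                        
┃■■■✹■■■✹■■                        
┃■■■✹■■✹■■■                        
┃■■■■■■■■■■                        
┃■■■✹■■■✹■✹                        
┃■■■■■■✹■■✹                        
┗━━━━━━━━━━━━━━━━━━━━━━━━━━━━━━━━━━
                                   
                                   
            ┏━━━━━━━━━━━━━━━━━━━┓  
            ┃ FileEditor        ┃  
            ┠───────────────────┨  
            ┃ix█port os        ▲┃  
            ┃from pathlib impor█┃  
            ┃from collections i░┃  
            ┃import time       ░┃  
            ┃                  ░┃  
            ┃class ParseHandler░┃  
            ┃    def __init__(s▼┃  
            ┗━━━━━━━━━━━━━━━━━━━┛  
                                   
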